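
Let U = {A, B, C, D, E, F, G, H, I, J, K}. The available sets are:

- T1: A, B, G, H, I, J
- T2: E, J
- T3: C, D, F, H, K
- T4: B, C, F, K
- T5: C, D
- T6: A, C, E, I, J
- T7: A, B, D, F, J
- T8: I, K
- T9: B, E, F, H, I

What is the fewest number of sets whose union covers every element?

T1, T2, T3 together cover {A, B, C, D, E, F, G, H, I, J, K} — every element.
No 2 of the 9 sets cover everything (all 36 pairs fall short), so 3 is minimum.

3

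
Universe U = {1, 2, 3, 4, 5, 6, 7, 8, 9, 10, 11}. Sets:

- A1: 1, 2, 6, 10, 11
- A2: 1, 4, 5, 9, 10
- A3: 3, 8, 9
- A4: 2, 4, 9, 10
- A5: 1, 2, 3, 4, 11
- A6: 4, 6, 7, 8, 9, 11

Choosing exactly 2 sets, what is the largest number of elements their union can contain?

Choosing A1, A6 covers {1, 2, 4, 6, 7, 8, 9, 10, 11} — 9 elements.
No choice of 2 sets does better; here 3, 5 are left uncovered.

9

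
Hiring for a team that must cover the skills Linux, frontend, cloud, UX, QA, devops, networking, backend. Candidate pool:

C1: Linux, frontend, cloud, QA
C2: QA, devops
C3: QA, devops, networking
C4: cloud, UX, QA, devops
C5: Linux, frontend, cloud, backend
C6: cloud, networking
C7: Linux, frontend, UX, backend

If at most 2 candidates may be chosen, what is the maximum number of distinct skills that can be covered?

7

Choosing C3, C5 covers {Linux, frontend, cloud, QA, devops, networking, backend} — 7 skills.
No choice of 2 candidates does better; here UX is left uncovered.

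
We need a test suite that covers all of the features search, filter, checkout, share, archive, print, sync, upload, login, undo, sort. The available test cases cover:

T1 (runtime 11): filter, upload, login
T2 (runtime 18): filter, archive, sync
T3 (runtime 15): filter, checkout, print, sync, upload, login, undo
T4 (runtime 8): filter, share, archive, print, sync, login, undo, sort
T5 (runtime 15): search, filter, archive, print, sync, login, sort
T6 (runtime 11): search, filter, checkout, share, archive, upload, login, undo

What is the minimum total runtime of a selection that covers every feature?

T4, T6 cover every feature at runtime 8 + 11 = 19.
Any cover uses at least 2 test cases; among all covering selections none totals below 19.

19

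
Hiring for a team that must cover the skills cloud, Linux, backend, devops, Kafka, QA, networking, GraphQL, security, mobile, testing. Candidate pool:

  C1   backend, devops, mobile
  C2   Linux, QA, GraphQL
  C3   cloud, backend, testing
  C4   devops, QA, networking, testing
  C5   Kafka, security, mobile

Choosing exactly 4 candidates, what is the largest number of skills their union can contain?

Choosing C2, C3, C4, C5 covers {cloud, Linux, backend, devops, Kafka, QA, networking, GraphQL, security, mobile, testing} — 11 skills.
That is all 11 skills.

11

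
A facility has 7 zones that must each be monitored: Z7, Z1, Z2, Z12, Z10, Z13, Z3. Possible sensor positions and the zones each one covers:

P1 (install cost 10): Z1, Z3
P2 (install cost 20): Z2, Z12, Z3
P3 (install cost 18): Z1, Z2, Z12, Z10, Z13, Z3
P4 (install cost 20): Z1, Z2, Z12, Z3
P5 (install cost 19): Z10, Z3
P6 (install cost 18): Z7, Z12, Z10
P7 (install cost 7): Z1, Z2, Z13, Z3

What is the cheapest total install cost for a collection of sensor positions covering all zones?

P6, P7 cover every zone at install cost 18 + 7 = 25.
Any cover uses at least 2 sensor positions; among all covering selections none totals below 25.

25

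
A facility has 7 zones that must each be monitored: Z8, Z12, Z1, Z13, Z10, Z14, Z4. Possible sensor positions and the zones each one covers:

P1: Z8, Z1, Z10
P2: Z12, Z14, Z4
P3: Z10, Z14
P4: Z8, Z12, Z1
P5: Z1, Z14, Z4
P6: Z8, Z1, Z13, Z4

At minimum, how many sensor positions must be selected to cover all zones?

3

P1, P2, P6 together cover {Z8, Z12, Z1, Z13, Z10, Z14, Z4} — every zone.
No 2 of the 6 sensor positions cover everything (all 15 pairs fall short), so 3 is minimum.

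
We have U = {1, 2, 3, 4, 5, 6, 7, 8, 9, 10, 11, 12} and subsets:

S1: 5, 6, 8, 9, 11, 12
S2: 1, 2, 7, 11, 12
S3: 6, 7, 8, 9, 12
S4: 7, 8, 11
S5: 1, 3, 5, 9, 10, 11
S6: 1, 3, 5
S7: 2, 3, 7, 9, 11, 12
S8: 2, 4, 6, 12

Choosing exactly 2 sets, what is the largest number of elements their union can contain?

10

Choosing S3, S5 covers {1, 3, 5, 6, 7, 8, 9, 10, 11, 12} — 10 elements.
No choice of 2 sets does better; here 2, 4 are left uncovered.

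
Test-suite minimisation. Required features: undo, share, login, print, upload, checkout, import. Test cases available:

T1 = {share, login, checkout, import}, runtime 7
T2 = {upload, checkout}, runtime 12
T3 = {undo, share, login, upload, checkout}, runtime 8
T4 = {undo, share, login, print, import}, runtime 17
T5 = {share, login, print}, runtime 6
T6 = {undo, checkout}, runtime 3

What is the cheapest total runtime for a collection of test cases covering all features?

T1, T3, T5 cover every feature at runtime 7 + 8 + 6 = 21.
Any cover uses at least 2 test cases; among all covering selections none totals below 21.
Greedy by coverage-per-runtime would pick T6, T5, T1, T3 for 24 — worse than the optimum 21.

21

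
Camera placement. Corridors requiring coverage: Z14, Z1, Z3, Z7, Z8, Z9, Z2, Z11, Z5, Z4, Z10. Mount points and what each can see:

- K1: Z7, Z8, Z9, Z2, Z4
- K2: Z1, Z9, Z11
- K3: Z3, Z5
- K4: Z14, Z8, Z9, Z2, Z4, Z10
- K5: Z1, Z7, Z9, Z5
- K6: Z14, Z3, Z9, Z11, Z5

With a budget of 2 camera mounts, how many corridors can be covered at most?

Choosing K1, K6 covers {Z14, Z3, Z7, Z8, Z9, Z2, Z11, Z5, Z4} — 9 corridors.
No choice of 2 camera mounts does better; here Z1, Z10 are left uncovered.

9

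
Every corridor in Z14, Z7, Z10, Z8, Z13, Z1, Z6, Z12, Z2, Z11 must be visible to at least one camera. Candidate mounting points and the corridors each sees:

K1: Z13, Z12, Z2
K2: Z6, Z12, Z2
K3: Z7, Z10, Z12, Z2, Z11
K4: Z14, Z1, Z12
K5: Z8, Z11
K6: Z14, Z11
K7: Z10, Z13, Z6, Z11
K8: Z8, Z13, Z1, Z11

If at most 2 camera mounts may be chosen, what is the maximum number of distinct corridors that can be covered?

8

Choosing K3, K8 covers {Z7, Z10, Z8, Z13, Z1, Z12, Z2, Z11} — 8 corridors.
No choice of 2 camera mounts does better; here Z14, Z6 are left uncovered.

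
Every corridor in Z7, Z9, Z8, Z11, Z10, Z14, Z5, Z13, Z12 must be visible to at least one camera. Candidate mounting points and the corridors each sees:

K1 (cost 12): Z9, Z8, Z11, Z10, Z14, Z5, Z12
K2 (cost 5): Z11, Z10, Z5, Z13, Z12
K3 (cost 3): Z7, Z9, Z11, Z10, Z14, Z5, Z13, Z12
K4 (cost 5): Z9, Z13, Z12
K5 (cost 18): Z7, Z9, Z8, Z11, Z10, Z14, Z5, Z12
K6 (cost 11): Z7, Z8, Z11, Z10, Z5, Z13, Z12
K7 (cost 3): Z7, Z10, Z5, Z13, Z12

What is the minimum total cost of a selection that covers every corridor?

K3, K6 cover every corridor at cost 3 + 11 = 14.
Any cover uses at least 2 camera mounts; among all covering selections none totals below 14.

14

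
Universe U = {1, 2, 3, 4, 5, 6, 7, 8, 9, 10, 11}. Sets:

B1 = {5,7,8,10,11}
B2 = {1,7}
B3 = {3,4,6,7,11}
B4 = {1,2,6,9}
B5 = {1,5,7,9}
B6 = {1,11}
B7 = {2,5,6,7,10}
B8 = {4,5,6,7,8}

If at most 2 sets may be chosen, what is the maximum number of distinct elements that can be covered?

9

Choosing B1, B4 covers {1, 2, 5, 6, 7, 8, 9, 10, 11} — 9 elements.
No choice of 2 sets does better; here 3, 4 are left uncovered.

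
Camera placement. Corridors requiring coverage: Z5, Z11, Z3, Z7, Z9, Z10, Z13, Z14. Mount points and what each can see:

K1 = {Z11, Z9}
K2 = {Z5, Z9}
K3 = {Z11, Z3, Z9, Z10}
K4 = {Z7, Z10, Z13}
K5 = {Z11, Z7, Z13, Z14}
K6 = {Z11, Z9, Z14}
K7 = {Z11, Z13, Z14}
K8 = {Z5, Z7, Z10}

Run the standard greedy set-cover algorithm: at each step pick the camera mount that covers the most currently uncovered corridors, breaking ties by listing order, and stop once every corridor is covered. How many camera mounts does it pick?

Pick 1: K3 covers 4 new corridors (Z11, Z3, Z9, Z10).
Pick 2: K5 covers 3 new corridors (Z7, Z13, Z14).
Pick 3: K2 covers 1 new corridors (Z5).
Greedy uses 3 camera mounts.

3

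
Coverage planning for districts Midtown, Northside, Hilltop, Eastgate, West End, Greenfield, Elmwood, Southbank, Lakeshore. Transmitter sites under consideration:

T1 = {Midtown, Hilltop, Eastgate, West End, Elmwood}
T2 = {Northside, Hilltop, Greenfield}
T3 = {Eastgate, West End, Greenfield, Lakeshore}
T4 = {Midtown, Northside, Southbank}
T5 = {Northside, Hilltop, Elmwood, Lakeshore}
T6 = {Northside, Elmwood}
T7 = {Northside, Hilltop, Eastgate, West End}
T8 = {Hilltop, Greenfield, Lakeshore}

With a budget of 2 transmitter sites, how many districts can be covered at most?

7

Choosing T1, T2 covers {Midtown, Northside, Hilltop, Eastgate, West End, Greenfield, Elmwood} — 7 districts.
No choice of 2 transmitter sites does better; here Southbank, Lakeshore are left uncovered.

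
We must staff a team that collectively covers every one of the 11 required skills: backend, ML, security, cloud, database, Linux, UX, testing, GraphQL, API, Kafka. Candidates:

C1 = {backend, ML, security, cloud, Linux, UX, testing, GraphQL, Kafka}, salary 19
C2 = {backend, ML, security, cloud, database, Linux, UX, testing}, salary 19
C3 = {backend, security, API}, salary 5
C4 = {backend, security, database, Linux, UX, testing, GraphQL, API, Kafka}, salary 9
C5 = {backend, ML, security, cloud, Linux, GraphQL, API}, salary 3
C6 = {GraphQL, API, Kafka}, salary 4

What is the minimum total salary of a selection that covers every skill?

12

C4, C5 cover every skill at salary 9 + 3 = 12.
Any cover uses at least 2 candidates; among all covering selections none totals below 12.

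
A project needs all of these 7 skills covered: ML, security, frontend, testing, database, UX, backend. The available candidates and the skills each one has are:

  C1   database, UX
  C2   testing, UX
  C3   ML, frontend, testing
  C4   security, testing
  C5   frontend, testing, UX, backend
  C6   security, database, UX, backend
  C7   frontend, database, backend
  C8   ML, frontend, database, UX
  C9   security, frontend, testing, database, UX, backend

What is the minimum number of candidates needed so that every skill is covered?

2

C3, C6 together cover {ML, security, frontend, testing, database, UX, backend} — every skill.
No single candidate contains all 7 skills, so 2 is optimal.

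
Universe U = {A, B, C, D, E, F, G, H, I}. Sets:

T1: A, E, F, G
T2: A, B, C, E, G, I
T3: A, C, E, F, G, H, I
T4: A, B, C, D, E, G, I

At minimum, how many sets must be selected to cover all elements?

2

T3, T4 together cover {A, B, C, D, E, F, G, H, I} — every element.
No single set contains all 9 elements, so 2 is optimal.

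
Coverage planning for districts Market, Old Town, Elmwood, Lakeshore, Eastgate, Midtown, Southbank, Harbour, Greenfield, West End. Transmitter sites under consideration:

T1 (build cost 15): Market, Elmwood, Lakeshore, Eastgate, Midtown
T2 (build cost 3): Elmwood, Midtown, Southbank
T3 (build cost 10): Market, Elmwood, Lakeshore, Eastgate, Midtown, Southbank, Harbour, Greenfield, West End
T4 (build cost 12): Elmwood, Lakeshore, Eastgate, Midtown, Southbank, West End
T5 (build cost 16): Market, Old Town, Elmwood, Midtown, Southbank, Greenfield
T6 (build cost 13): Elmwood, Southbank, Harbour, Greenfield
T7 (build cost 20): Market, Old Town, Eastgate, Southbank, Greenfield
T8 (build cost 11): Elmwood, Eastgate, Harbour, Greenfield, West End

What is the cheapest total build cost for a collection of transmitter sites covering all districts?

T3, T5 cover every district at build cost 10 + 16 = 26.
Any cover uses at least 2 transmitter sites; among all covering selections none totals below 26.
Greedy by coverage-per-build cost would pick T2, T3, T5 for 29 — worse than the optimum 26.

26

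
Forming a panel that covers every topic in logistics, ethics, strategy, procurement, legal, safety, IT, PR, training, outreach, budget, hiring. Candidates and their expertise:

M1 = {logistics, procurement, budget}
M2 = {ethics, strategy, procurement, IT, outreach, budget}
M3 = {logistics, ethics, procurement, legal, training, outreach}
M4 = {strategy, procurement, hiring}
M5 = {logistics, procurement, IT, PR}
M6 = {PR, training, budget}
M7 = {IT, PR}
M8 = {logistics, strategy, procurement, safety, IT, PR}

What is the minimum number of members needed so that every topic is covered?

4

M1, M3, M4, M8 together cover {logistics, ethics, strategy, procurement, legal, safety, IT, PR, training, outreach, budget, hiring} — every topic.
No 3 of the 8 members cover everything (all 56 triples fall short), so 4 is minimum.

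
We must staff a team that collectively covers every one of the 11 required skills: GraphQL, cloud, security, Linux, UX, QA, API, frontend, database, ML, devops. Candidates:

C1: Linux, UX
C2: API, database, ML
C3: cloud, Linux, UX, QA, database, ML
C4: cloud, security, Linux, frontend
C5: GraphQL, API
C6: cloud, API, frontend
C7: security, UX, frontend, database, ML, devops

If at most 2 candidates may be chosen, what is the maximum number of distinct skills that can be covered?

Choosing C3, C7 covers {cloud, security, Linux, UX, QA, frontend, database, ML, devops} — 9 skills.
No choice of 2 candidates does better; here GraphQL, API are left uncovered.

9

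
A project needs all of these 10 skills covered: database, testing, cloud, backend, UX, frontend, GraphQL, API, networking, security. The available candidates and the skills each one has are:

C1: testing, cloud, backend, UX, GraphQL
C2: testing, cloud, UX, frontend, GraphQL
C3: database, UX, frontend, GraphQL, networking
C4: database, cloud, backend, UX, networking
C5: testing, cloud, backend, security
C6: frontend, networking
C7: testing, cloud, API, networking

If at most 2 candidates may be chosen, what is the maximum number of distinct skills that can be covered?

9

Choosing C3, C5 covers {database, testing, cloud, backend, UX, frontend, GraphQL, networking, security} — 9 skills.
No choice of 2 candidates does better; here API is left uncovered.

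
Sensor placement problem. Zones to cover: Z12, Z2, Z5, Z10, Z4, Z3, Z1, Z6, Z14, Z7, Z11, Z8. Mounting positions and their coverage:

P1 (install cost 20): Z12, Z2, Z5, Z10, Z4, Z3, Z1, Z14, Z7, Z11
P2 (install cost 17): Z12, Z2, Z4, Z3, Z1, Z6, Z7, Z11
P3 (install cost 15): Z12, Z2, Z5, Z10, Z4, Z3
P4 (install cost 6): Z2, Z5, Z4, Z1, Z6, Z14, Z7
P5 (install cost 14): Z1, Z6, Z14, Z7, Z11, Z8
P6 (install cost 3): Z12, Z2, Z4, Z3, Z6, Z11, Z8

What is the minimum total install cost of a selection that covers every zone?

P1, P6 cover every zone at install cost 20 + 3 = 23.
Any cover uses at least 2 sensor positions; among all covering selections none totals below 23.

23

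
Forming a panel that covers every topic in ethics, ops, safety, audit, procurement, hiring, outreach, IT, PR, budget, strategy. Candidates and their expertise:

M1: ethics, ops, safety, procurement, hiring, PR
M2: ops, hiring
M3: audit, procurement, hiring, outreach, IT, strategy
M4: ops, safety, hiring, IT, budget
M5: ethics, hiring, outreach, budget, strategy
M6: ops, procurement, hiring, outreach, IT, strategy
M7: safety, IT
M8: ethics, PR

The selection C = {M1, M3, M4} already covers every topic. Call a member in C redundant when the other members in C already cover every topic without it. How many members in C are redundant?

Drop M1: ethics, PR uncovered — not redundant.
Drop M3: audit, outreach, strategy uncovered — not redundant.
Drop M4: budget uncovered — not redundant.
None of the members in C is redundant.

0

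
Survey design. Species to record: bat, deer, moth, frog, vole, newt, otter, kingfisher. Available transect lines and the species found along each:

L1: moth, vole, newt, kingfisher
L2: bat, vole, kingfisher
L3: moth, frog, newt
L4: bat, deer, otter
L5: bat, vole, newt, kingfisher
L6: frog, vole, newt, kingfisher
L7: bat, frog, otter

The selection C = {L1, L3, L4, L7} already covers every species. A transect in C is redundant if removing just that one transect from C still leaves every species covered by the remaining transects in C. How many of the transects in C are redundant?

2

Drop L1: vole, kingfisher uncovered — not redundant.
Drop L3: the rest still cover every species — redundant.
Drop L4: deer uncovered — not redundant.
Drop L7: the rest still cover every species — redundant.
2 redundant: L3, L7.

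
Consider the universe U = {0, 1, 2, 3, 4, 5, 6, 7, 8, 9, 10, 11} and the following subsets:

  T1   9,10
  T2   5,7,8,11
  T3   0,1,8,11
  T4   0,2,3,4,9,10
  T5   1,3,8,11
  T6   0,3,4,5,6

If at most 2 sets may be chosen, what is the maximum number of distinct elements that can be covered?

Choosing T2, T4 covers {0, 2, 3, 4, 5, 7, 8, 9, 10, 11} — 10 elements.
No choice of 2 sets does better; here 1, 6 are left uncovered.

10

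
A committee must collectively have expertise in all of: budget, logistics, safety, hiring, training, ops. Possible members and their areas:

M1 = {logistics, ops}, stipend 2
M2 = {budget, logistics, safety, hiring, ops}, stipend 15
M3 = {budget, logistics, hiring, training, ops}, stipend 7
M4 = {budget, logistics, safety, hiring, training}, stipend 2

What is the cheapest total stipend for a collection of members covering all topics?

4

M1, M4 cover every topic at stipend 2 + 2 = 4.
Any cover uses at least 2 members; among all covering selections none totals below 4.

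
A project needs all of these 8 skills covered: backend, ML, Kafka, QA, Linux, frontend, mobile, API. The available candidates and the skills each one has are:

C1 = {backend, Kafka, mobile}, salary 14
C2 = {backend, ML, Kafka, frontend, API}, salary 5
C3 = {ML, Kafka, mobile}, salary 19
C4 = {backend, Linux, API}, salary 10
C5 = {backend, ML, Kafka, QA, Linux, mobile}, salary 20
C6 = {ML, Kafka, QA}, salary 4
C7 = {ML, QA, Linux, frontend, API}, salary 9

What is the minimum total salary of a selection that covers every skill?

23

C1, C7 cover every skill at salary 14 + 9 = 23.
Any cover uses at least 2 candidates; among all covering selections none totals below 23.
Greedy by coverage-per-salary would pick C2, C6, C7, C1 for 32 — worse than the optimum 23.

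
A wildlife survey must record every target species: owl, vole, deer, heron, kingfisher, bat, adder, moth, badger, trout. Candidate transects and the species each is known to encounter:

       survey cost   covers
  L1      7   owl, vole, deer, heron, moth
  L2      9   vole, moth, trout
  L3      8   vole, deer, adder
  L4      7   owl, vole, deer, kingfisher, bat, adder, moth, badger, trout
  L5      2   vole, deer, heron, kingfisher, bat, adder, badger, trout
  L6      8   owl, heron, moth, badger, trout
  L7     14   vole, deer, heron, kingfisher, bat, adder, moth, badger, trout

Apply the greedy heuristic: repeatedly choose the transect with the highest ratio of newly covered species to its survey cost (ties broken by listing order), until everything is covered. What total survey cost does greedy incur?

9

Pick 1: L5 adds 8 new (vole, deer, heron, kingfisher, bat, adder, badger, trout) at survey cost 2 (ratio 8/2).
Pick 2: L1 adds 2 new (owl, moth) at survey cost 7 (ratio 2/7).
Greedy total survey cost: 2 + 7 = 9.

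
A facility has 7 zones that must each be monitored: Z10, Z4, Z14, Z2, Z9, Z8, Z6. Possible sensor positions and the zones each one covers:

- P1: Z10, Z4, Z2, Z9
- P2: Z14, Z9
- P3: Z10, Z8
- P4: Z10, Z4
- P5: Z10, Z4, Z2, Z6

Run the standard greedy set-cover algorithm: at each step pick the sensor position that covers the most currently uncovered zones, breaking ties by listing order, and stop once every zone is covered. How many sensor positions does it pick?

Pick 1: P1 covers 4 new zones (Z10, Z4, Z2, Z9).
Pick 2: P2 covers 1 new zones (Z14).
Pick 3: P3 covers 1 new zones (Z8).
Pick 4: P5 covers 1 new zones (Z6).
Greedy uses 4 sensor positions. (The true minimum is 3.)

4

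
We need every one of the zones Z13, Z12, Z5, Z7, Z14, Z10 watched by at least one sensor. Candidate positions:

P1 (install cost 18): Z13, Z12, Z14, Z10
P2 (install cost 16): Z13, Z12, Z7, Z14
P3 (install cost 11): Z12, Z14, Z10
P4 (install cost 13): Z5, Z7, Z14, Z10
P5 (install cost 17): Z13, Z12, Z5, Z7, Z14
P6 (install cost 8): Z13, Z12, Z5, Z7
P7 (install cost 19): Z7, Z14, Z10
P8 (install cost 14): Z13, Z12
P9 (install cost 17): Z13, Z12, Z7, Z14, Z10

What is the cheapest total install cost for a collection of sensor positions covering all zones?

19

P3, P6 cover every zone at install cost 11 + 8 = 19.
Any cover uses at least 2 sensor positions; among all covering selections none totals below 19.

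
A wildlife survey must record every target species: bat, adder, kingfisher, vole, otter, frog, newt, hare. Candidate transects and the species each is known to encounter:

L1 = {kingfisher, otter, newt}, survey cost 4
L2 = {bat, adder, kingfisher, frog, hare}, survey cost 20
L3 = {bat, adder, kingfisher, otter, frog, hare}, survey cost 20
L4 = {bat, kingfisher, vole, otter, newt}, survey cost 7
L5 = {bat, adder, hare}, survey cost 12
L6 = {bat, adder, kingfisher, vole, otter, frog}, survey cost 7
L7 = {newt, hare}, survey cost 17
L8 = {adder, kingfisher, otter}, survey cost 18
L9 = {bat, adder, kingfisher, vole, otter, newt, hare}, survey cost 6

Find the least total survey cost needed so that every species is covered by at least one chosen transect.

13

L6, L9 cover every species at survey cost 7 + 6 = 13.
Any cover uses at least 2 transects; among all covering selections none totals below 13.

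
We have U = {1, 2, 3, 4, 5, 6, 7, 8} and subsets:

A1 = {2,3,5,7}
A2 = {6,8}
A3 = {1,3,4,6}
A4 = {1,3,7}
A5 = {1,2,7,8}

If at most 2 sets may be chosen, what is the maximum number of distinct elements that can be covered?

Choosing A1, A3 covers {1, 2, 3, 4, 5, 6, 7} — 7 elements.
No choice of 2 sets does better; here 8 is left uncovered.

7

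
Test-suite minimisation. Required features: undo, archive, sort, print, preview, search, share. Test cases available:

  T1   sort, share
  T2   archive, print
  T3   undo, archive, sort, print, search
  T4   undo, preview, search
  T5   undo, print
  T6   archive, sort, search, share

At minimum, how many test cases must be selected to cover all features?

3

T1, T2, T4 together cover {undo, archive, sort, print, preview, search, share} — every feature.
No 2 of the 6 test cases cover everything (all 15 pairs fall short), so 3 is minimum.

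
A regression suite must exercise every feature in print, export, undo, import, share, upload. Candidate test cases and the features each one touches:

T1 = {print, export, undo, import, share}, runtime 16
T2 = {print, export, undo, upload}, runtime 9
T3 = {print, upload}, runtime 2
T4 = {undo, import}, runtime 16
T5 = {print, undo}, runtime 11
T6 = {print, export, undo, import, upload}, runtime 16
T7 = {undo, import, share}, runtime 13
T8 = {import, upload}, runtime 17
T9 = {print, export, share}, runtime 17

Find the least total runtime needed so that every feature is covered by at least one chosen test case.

T1, T3 cover every feature at runtime 16 + 2 = 18.
Any cover uses at least 2 test cases; among all covering selections none totals below 18.

18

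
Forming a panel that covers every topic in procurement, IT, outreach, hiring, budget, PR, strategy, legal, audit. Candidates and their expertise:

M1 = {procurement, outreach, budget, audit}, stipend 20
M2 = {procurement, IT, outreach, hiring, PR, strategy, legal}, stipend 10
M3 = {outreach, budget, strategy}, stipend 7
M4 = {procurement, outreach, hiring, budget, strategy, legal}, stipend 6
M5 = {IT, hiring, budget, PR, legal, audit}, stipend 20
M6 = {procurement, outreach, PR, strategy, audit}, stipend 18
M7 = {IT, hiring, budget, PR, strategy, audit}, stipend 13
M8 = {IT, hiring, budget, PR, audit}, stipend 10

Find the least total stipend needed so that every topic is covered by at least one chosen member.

16

M4, M8 cover every topic at stipend 6 + 10 = 16.
Any cover uses at least 2 members; among all covering selections none totals below 16.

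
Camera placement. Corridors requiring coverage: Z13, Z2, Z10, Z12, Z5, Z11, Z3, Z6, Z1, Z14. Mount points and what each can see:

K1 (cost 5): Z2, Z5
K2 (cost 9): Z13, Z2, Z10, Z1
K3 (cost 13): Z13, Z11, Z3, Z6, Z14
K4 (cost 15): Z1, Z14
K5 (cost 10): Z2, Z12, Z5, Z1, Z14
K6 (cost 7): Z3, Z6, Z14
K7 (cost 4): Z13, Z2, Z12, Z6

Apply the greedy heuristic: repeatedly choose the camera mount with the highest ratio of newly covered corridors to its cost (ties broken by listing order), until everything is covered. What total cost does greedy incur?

36

Pick 1: K7 adds 4 new (Z13, Z2, Z12, Z6) at cost 4 (ratio 4/4).
Pick 2: K5 adds 3 new (Z5, Z1, Z14) at cost 10 (ratio 3/10).
Pick 3: K3 adds 2 new (Z11, Z3) at cost 13 (ratio 2/13).
Pick 4: K2 adds 1 new (Z10) at cost 9 (ratio 1/9).
Greedy total cost: 4 + 10 + 13 + 9 = 36. (The true optimum is 31, so greedy overshoots here.)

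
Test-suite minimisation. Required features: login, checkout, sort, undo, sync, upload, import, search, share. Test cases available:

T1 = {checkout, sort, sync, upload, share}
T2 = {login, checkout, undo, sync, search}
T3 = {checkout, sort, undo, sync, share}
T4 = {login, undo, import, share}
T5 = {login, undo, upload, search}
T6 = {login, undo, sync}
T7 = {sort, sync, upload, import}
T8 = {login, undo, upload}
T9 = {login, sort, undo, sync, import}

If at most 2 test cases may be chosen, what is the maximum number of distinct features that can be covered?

8

Choosing T1, T2 covers {login, checkout, sort, undo, sync, upload, search, share} — 8 features.
No choice of 2 test cases does better; here import is left uncovered.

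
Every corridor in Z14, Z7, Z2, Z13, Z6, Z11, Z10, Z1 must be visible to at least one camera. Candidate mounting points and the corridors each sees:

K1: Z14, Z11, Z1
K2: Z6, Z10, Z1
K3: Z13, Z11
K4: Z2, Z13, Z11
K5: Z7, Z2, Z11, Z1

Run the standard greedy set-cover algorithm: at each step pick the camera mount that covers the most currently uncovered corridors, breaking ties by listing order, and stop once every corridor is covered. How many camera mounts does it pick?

Pick 1: K5 covers 4 new corridors (Z7, Z2, Z11, Z1).
Pick 2: K2 covers 2 new corridors (Z6, Z10).
Pick 3: K1 covers 1 new corridors (Z14).
Pick 4: K3 covers 1 new corridors (Z13).
Greedy uses 4 camera mounts.

4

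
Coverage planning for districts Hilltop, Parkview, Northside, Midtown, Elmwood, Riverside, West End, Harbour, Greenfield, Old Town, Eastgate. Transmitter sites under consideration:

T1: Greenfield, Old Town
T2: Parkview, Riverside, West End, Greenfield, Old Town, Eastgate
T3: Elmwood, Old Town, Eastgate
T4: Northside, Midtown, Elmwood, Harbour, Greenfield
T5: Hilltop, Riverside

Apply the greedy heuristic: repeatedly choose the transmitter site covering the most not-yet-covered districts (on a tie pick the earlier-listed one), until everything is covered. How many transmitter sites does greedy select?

3

Pick 1: T2 covers 6 new districts (Parkview, Riverside, West End, Greenfield, Old Town, Eastgate).
Pick 2: T4 covers 4 new districts (Northside, Midtown, Elmwood, Harbour).
Pick 3: T5 covers 1 new districts (Hilltop).
Greedy uses 3 transmitter sites.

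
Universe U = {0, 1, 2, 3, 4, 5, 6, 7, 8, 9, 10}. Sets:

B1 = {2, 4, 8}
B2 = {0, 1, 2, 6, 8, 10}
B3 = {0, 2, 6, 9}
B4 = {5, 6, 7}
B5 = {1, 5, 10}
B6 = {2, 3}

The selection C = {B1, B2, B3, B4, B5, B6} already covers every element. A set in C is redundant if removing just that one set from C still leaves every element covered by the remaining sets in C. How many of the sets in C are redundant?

2

Drop B1: 4 uncovered — not redundant.
Drop B2: the rest still cover every element — redundant.
Drop B3: 9 uncovered — not redundant.
Drop B4: 7 uncovered — not redundant.
Drop B5: the rest still cover every element — redundant.
Drop B6: 3 uncovered — not redundant.
2 redundant: B2, B5.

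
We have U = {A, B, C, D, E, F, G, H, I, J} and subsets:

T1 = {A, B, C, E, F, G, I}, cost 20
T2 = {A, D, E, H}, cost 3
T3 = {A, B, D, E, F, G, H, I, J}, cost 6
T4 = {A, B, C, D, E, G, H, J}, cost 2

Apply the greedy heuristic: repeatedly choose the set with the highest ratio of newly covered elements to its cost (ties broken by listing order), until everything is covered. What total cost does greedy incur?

Pick 1: T4 adds 8 new (A, B, C, D, E, G, H, J) at cost 2 (ratio 8/2).
Pick 2: T3 adds 2 new (F, I) at cost 6 (ratio 2/6).
Greedy total cost: 2 + 6 = 8.

8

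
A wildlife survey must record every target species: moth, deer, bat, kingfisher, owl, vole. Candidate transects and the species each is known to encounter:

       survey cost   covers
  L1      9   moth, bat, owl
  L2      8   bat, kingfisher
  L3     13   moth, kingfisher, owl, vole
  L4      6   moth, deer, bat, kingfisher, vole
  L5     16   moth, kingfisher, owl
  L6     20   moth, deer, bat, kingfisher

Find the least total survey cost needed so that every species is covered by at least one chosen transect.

15

L1, L4 cover every species at survey cost 9 + 6 = 15.
Any cover uses at least 2 transects; among all covering selections none totals below 15.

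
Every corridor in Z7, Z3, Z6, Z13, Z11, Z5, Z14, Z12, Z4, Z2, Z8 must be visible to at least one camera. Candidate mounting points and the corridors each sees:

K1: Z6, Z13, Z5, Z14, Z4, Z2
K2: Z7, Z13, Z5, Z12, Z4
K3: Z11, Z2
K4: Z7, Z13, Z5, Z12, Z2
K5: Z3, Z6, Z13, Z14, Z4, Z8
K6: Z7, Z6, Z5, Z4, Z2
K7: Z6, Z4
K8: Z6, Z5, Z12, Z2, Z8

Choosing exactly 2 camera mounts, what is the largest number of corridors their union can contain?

Choosing K4, K5 covers {Z7, Z3, Z6, Z13, Z5, Z14, Z12, Z4, Z2, Z8} — 10 corridors.
No choice of 2 camera mounts does better; here Z11 is left uncovered.

10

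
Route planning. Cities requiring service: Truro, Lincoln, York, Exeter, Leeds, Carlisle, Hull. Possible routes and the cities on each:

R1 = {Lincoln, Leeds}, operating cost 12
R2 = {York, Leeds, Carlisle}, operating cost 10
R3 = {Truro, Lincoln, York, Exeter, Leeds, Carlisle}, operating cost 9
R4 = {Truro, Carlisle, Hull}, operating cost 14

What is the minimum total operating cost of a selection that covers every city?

R3, R4 cover every city at operating cost 9 + 14 = 23.
Any cover uses at least 2 routes; among all covering selections none totals below 23.

23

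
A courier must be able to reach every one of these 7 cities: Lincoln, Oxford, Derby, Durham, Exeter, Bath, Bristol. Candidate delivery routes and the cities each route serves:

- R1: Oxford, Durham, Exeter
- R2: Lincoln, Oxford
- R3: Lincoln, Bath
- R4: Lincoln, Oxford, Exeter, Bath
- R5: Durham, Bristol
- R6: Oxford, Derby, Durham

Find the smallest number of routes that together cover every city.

3

R4, R5, R6 together cover {Lincoln, Oxford, Derby, Durham, Exeter, Bath, Bristol} — every city.
No 2 of the 6 routes cover everything (all 15 pairs fall short), so 3 is minimum.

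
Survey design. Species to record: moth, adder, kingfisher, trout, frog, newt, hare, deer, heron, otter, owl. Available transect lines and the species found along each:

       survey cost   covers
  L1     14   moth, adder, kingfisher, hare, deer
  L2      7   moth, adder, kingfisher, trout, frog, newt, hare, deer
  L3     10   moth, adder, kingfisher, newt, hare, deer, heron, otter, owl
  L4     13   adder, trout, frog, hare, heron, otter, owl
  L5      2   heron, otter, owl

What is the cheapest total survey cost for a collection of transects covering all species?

9

L2, L5 cover every species at survey cost 7 + 2 = 9.
Any cover uses at least 2 transects; among all covering selections none totals below 9.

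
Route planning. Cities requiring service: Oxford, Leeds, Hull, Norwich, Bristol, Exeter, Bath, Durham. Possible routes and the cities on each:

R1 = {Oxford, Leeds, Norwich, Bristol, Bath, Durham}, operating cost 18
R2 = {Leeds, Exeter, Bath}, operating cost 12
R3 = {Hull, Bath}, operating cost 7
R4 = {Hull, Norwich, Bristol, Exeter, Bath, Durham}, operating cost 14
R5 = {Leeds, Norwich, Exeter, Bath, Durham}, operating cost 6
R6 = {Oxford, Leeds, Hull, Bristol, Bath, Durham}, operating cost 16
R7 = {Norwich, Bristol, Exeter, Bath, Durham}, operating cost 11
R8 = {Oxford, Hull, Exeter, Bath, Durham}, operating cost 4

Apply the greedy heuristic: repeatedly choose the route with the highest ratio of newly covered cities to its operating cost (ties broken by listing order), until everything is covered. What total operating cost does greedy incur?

Pick 1: R8 adds 5 new (Oxford, Hull, Exeter, Bath, Durham) at operating cost 4 (ratio 5/4).
Pick 2: R5 adds 2 new (Leeds, Norwich) at operating cost 6 (ratio 2/6).
Pick 3: R7 adds 1 new (Bristol) at operating cost 11 (ratio 1/11).
Greedy total operating cost: 4 + 6 + 11 = 21.

21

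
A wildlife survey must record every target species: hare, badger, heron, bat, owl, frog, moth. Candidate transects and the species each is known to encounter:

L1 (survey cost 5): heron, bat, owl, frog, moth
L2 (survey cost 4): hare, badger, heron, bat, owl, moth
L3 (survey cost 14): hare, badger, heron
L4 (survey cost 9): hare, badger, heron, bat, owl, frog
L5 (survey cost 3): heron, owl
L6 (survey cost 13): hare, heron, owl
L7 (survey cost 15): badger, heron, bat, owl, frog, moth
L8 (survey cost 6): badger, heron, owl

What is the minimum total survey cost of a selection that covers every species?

9

L1, L2 cover every species at survey cost 5 + 4 = 9.
Any cover uses at least 2 transects; among all covering selections none totals below 9.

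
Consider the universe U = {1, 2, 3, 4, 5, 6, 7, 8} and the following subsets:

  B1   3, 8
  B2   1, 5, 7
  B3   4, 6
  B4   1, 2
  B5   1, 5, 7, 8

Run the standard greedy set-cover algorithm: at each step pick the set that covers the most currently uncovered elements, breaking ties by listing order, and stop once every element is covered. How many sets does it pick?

4

Pick 1: B5 covers 4 new elements (1, 5, 7, 8).
Pick 2: B3 covers 2 new elements (4, 6).
Pick 3: B1 covers 1 new elements (3).
Pick 4: B4 covers 1 new elements (2).
Greedy uses 4 sets.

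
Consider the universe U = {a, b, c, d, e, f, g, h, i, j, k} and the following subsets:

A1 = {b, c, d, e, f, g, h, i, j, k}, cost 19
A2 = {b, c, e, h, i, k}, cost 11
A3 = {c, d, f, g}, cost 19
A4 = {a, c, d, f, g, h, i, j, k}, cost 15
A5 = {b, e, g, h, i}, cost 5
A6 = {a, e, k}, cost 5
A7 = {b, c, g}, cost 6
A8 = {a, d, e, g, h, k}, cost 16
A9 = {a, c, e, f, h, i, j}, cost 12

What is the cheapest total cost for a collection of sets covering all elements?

20

A4, A5 cover every element at cost 15 + 5 = 20.
Any cover uses at least 2 sets; among all covering selections none totals below 20.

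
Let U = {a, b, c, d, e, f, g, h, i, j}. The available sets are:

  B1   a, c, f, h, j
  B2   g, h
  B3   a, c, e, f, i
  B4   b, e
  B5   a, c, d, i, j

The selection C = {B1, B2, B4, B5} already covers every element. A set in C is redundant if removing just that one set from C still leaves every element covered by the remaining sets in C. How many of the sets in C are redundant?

0

Drop B1: f uncovered — not redundant.
Drop B2: g uncovered — not redundant.
Drop B4: b, e uncovered — not redundant.
Drop B5: d, i uncovered — not redundant.
None of the sets in C is redundant.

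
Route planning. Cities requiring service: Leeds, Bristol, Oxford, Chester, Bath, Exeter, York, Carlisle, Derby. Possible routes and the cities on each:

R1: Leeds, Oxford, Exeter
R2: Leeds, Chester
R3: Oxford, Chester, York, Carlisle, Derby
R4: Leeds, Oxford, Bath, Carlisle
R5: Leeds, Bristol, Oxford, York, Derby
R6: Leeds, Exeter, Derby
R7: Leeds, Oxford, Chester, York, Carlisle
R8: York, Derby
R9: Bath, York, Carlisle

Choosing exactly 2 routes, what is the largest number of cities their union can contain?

7

Choosing R1, R3 covers {Leeds, Oxford, Chester, Exeter, York, Carlisle, Derby} — 7 cities.
No choice of 2 routes does better; here Bristol, Bath are left uncovered.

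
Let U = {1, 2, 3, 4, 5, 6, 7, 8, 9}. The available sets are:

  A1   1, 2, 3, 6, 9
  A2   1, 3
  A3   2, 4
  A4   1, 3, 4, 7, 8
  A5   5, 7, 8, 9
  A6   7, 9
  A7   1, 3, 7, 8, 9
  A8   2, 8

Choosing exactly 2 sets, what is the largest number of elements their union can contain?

8

Choosing A1, A4 covers {1, 2, 3, 4, 6, 7, 8, 9} — 8 elements.
No choice of 2 sets does better; here 5 is left uncovered.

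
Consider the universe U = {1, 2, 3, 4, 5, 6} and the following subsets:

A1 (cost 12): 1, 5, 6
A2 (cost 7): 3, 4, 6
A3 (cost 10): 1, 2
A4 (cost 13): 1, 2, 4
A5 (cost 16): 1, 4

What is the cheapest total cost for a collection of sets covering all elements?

29

A1, A2, A3 cover every element at cost 12 + 7 + 10 = 29.
Any cover uses at least 3 sets; among all covering selections none totals below 29.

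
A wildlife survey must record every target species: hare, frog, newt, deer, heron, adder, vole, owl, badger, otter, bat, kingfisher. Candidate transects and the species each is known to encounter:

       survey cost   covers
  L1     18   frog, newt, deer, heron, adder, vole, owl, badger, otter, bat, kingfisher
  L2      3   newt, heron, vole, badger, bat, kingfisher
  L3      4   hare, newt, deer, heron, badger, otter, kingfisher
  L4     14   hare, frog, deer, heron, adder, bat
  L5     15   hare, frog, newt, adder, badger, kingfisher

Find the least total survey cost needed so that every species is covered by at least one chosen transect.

22

L1, L3 cover every species at survey cost 18 + 4 = 22.
Any cover uses at least 2 transects; among all covering selections none totals below 22.
Greedy by coverage-per-survey cost would pick L2, L3, L1 for 25 — worse than the optimum 22.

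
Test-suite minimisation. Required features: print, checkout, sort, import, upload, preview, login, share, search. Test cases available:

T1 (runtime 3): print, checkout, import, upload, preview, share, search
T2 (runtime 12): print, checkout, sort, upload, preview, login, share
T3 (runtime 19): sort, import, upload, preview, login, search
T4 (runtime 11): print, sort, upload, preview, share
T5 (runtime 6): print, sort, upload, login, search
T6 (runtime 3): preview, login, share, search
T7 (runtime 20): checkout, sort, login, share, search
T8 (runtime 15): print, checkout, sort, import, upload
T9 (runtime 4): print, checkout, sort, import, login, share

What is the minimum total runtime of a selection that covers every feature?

7

T1, T9 cover every feature at runtime 3 + 4 = 7.
Any cover uses at least 2 test cases; among all covering selections none totals below 7.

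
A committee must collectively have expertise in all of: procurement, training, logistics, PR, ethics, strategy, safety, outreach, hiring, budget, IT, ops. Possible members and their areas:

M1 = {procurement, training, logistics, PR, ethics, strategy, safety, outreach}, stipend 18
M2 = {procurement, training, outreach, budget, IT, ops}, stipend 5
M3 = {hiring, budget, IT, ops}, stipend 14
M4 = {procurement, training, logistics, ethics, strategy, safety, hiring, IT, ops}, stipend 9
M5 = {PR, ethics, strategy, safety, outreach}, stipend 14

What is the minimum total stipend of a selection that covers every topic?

28

M2, M4, M5 cover every topic at stipend 5 + 9 + 14 = 28.
Any cover uses at least 2 members; among all covering selections none totals below 28.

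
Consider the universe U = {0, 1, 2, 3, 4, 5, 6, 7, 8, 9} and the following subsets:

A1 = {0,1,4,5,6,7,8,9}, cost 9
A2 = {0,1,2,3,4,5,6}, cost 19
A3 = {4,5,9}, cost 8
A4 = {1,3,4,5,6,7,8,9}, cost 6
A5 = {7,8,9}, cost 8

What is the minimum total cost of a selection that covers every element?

25

A2, A4 cover every element at cost 19 + 6 = 25.
Any cover uses at least 2 sets; among all covering selections none totals below 25.
Greedy by coverage-per-cost would pick A4, A1, A2 for 34 — worse than the optimum 25.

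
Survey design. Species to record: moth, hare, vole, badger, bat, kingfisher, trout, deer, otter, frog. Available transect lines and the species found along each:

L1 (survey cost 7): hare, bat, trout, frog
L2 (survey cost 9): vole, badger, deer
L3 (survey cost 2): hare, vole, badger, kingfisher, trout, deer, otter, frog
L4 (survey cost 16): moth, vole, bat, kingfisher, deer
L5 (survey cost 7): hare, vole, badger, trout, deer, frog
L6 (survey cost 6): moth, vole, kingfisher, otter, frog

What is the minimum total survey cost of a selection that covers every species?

L1, L3, L6 cover every species at survey cost 7 + 2 + 6 = 15.
Any cover uses at least 2 transects; among all covering selections none totals below 15.

15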